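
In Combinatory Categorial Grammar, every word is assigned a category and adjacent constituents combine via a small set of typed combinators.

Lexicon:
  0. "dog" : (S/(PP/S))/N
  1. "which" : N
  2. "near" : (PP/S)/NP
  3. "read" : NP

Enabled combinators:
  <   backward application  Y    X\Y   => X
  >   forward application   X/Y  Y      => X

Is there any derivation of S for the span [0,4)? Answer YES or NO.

[0,4] S   >
  [0,2] S/(PP/S)   >
    [0,1] "dog" : (S/(PP/S))/N
    [1,2] "which" : N
  [2,4] PP/S   >
    [2,3] "near" : (PP/S)/NP
    [3,4] "read" : NP

YES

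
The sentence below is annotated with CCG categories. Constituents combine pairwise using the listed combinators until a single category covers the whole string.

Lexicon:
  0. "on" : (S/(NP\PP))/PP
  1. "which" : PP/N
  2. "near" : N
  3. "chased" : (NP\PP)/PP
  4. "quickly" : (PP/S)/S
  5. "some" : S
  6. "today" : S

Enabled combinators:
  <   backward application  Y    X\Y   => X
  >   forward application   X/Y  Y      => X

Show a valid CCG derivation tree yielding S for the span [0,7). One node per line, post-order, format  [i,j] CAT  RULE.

[0,7] S   >
  [0,3] S/(NP\PP)   >
    [0,1] "on" : (S/(NP\PP))/PP
    [1,3] PP   >
      [1,2] "which" : PP/N
      [2,3] "near" : N
  [3,7] NP\PP   >
    [3,4] "chased" : (NP\PP)/PP
    [4,7] PP   >
      [4,6] PP/S   >
        [4,5] "quickly" : (PP/S)/S
        [5,6] "some" : S
      [6,7] "today" : S

[0,1] (S/(NP\PP))/PP  lex  "on"
[1,2] PP/N  lex  "which"
[2,3] N  lex  "near"
[1,3] PP  >  k=2
[0,3] S/(NP\PP)  >  k=1
[3,4] (NP\PP)/PP  lex  "chased"
[4,5] (PP/S)/S  lex  "quickly"
[5,6] S  lex  "some"
[4,6] PP/S  >  k=5
[6,7] S  lex  "today"
[4,7] PP  >  k=6
[3,7] NP\PP  >  k=4
[0,7] S  >  k=3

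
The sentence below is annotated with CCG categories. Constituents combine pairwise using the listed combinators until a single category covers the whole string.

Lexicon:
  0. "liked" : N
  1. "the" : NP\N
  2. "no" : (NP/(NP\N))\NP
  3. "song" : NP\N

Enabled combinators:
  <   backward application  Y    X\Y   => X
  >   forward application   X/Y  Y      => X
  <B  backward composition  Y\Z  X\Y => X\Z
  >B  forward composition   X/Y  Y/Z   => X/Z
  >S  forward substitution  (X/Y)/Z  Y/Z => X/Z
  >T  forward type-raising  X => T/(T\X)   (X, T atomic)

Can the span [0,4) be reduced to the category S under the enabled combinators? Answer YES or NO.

N NP\N (NP/(NP\N))\NP NP\N
CKY chart[0,4] = {N/(N\NP), NP, NP/(NP\NP), PP/(PP\NP), S/(S\NP)}; S ∉ chart

NO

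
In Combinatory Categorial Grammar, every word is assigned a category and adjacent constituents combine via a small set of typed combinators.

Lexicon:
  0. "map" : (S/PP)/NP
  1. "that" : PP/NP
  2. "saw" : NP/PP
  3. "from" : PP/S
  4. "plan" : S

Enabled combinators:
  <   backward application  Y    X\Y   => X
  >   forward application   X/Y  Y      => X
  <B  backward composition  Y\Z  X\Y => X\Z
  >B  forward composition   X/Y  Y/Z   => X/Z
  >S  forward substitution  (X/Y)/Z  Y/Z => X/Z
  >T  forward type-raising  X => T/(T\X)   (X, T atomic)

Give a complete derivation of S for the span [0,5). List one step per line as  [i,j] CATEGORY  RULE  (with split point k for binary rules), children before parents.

[0,5] S   >
  [0,2] S/NP   >S
    [0,1] "map" : (S/PP)/NP
    [1,2] "that" : PP/NP
  [2,5] NP   >
    [2,4] NP/S   >B
      [2,3] "saw" : NP/PP
      [3,4] "from" : PP/S
    [4,5] "plan" : S

[0,1] (S/PP)/NP  lex  "map"
[1,2] PP/NP  lex  "that"
[0,2] S/NP  >S  k=1
[2,3] NP/PP  lex  "saw"
[3,4] PP/S  lex  "from"
[2,4] NP/S  >B  k=3
[4,5] S  lex  "plan"
[2,5] NP  >  k=4
[0,5] S  >  k=2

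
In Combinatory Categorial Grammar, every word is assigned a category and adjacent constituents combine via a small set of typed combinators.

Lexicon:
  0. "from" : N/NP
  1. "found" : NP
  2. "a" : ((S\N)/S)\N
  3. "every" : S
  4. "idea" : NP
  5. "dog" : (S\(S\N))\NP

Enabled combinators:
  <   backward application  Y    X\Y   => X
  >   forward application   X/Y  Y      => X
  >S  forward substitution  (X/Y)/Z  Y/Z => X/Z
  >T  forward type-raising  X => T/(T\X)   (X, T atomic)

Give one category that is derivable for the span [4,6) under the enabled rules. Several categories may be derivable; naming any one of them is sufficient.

S\(S\N)

[0,6] S   <
  [0,4] S\N   >
    [0,3] (S\N)/S   <
      [0,2] N   >
        [0,1] "from" : N/NP
        [1,2] "found" : NP
      [2,3] "a" : ((S\N)/S)\N
    [3,4] "every" : S
  [4,6] S\(S\N)   <
    [4,5] "idea" : NP
    [5,6] "dog" : (S\(S\N))\NP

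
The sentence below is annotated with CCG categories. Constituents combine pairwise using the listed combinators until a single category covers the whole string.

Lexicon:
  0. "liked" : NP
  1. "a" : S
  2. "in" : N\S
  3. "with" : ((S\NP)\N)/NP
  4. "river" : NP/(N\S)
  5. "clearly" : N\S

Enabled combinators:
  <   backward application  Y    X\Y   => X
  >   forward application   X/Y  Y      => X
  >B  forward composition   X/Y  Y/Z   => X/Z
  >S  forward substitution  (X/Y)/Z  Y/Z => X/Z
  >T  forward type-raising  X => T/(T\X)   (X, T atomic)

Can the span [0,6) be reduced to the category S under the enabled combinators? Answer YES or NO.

YES

[0,6] S   >
  [0,1] S/(S\NP)   >T
    [0,1] "liked" : NP
  [1,6] S\NP   <
    [1,3] N   <
      [1,2] "a" : S
      [2,3] "in" : N\S
    [3,6] (S\NP)\N   >
      [3,4] "with" : ((S\NP)\N)/NP
      [4,6] NP   >
        [4,5] "river" : NP/(N\S)
        [5,6] "clearly" : N\S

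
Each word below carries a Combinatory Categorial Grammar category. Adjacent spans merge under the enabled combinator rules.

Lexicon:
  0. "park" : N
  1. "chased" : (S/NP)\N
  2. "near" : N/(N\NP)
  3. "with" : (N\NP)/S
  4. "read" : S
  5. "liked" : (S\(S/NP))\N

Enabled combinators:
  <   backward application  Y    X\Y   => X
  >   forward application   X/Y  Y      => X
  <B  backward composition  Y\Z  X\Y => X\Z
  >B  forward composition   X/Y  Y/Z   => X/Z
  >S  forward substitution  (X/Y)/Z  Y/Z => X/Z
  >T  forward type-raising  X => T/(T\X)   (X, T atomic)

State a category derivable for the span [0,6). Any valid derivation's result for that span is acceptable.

[0,6] S   <
  [0,2] S/NP   <
    [0,1] "park" : N
    [1,2] "chased" : (S/NP)\N
  [2,6] S\(S/NP)   <
    [2,5] N   >
      [2,3] "near" : N/(N\NP)
      [3,5] N\NP   >
        [3,4] "with" : (N\NP)/S
        [4,5] "read" : S
    [5,6] "liked" : (S\(S/NP))\N

S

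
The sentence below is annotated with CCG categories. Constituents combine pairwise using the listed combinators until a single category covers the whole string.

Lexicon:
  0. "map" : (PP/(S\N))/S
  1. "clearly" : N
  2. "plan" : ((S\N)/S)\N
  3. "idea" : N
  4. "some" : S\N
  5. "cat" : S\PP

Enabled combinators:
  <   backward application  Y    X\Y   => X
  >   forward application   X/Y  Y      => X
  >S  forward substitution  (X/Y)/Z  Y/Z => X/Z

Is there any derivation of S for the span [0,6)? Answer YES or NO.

[0,6] S   <
  [0,5] PP   >
    [0,3] PP/S   >S
      [0,1] "map" : (PP/(S\N))/S
      [1,3] (S\N)/S   <
        [1,2] "clearly" : N
        [2,3] "plan" : ((S\N)/S)\N
    [3,5] S   <
      [3,4] "idea" : N
      [4,5] "some" : S\N
  [5,6] "cat" : S\PP

YES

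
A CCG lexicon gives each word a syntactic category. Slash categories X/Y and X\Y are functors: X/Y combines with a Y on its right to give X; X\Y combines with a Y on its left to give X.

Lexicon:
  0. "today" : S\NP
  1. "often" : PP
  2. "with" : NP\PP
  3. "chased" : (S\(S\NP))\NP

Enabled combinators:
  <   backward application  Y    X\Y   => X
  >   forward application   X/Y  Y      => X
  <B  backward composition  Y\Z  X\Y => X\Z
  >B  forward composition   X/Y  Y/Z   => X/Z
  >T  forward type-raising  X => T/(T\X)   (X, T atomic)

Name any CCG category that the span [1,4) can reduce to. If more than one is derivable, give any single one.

[0,4] S   <
  [0,1] "today" : S\NP
  [1,4] S\(S\NP)   <
    [1,3] NP   >
      [1,2] NP/(NP\PP)   >T
        [1,2] "often" : PP
      [2,3] "with" : NP\PP
    [3,4] "chased" : (S\(S\NP))\NP

S\(S\NP)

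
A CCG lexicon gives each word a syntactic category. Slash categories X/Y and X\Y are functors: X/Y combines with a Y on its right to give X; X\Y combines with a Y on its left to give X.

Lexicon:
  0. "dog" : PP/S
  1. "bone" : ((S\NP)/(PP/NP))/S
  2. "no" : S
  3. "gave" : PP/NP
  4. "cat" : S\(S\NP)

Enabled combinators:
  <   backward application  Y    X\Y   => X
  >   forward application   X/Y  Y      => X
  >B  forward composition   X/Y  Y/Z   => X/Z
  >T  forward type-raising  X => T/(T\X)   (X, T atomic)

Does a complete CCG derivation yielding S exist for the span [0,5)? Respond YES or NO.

NO

PP/S ((S\NP)/(PP/NP))/S S PP/NP S\(S\NP)
CKY chart[0,5] = {N/(N\PP), NP/(NP\PP), PP, PP/(PP\PP), PP/(S\S), S/(S\PP)}; S ∉ chart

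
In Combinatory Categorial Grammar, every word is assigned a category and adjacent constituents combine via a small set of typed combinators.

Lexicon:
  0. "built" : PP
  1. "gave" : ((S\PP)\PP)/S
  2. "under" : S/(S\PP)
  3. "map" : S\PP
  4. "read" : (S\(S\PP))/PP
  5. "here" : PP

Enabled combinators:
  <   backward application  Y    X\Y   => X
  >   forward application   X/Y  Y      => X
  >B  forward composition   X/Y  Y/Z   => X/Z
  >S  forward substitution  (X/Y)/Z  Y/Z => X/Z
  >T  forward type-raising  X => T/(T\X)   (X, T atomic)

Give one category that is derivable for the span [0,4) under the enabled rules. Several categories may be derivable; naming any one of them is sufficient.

[0,6] S   <
  [0,4] S\PP   <
    [0,1] "built" : PP
    [1,4] (S\PP)\PP   >
      [1,2] "gave" : ((S\PP)\PP)/S
      [2,4] S   >
        [2,3] "under" : S/(S\PP)
        [3,4] "map" : S\PP
  [4,6] S\(S\PP)   >
    [4,5] "read" : (S\(S\PP))/PP
    [5,6] "here" : PP

S\PP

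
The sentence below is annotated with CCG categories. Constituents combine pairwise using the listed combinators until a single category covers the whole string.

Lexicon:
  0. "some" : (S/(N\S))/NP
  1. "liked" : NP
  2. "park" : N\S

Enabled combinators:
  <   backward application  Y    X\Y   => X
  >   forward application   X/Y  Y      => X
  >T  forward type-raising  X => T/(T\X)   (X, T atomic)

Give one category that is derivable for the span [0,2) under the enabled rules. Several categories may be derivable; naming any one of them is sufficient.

S/(N\S)

[0,3] S   >
  [0,2] S/(N\S)   >
    [0,1] "some" : (S/(N\S))/NP
    [1,2] "liked" : NP
  [2,3] "park" : N\S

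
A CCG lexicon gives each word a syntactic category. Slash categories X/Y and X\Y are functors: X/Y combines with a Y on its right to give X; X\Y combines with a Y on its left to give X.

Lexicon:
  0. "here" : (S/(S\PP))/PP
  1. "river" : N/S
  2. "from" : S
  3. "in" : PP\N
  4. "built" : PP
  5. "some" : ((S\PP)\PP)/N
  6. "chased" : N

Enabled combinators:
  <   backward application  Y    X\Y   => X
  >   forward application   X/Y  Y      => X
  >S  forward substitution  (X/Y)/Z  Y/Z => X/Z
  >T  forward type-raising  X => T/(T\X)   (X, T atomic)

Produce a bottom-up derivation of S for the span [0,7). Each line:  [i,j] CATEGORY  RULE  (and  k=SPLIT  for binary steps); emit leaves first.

[0,1] (S/(S\PP))/PP  lex  "here"
[1,2] N/S  lex  "river"
[2,3] S  lex  "from"
[1,3] N  >  k=2
[3,4] PP\N  lex  "in"
[1,4] PP  <  k=3
[0,4] S/(S\PP)  >  k=1
[4,5] PP  lex  "built"
[5,6] ((S\PP)\PP)/N  lex  "some"
[6,7] N  lex  "chased"
[5,7] (S\PP)\PP  >  k=6
[4,7] S\PP  <  k=5
[0,7] S  >  k=4

[0,7] S   >
  [0,4] S/(S\PP)   >
    [0,1] "here" : (S/(S\PP))/PP
    [1,4] PP   <
      [1,3] N   >
        [1,2] "river" : N/S
        [2,3] "from" : S
      [3,4] "in" : PP\N
  [4,7] S\PP   <
    [4,5] "built" : PP
    [5,7] (S\PP)\PP   >
      [5,6] "some" : ((S\PP)\PP)/N
      [6,7] "chased" : N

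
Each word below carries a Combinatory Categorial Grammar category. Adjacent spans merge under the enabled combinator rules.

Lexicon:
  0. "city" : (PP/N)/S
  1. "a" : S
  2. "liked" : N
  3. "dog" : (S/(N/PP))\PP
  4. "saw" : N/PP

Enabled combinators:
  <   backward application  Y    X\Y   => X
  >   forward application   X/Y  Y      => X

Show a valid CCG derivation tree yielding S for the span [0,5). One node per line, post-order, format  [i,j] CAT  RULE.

[0,5] S   >
  [0,4] S/(N/PP)   <
    [0,3] PP   >
      [0,2] PP/N   >
        [0,1] "city" : (PP/N)/S
        [1,2] "a" : S
      [2,3] "liked" : N
    [3,4] "dog" : (S/(N/PP))\PP
  [4,5] "saw" : N/PP

[0,1] (PP/N)/S  lex  "city"
[1,2] S  lex  "a"
[0,2] PP/N  >  k=1
[2,3] N  lex  "liked"
[0,3] PP  >  k=2
[3,4] (S/(N/PP))\PP  lex  "dog"
[0,4] S/(N/PP)  <  k=3
[4,5] N/PP  lex  "saw"
[0,5] S  >  k=4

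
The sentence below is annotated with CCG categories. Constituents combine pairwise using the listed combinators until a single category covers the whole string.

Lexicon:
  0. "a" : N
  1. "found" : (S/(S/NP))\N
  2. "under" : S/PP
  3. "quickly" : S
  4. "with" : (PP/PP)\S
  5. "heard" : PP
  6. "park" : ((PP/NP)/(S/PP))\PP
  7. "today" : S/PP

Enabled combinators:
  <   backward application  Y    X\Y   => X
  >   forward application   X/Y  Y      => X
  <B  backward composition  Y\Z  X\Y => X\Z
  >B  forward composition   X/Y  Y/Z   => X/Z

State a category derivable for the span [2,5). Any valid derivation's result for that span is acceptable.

S/PP

[0,8] S   >
  [0,2] S/(S/NP)   <
    [0,1] "a" : N
    [1,2] "found" : (S/(S/NP))\N
  [2,8] S/NP   >B
    [2,5] S/PP   >B
      [2,3] "under" : S/PP
      [3,5] PP/PP   <
        [3,4] "quickly" : S
        [4,5] "with" : (PP/PP)\S
    [5,8] PP/NP   >
      [5,7] (PP/NP)/(S/PP)   <
        [5,6] "heard" : PP
        [6,7] "park" : ((PP/NP)/(S/PP))\PP
      [7,8] "today" : S/PP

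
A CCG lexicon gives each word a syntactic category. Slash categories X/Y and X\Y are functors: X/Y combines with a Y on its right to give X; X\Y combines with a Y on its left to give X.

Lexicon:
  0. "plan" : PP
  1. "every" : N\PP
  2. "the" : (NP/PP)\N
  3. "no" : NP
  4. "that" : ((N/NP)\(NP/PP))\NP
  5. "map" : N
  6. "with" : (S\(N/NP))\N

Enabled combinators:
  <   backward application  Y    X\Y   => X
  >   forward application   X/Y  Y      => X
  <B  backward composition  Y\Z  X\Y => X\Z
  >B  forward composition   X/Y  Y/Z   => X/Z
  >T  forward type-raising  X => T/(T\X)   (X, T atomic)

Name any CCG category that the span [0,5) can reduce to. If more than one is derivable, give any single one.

N/NP

[0,7] S   <
  [0,5] N/NP   <
    [0,3] NP/PP   <
      [0,2] N   >
        [0,1] N/(N\PP)   >T
          [0,1] "plan" : PP
        [1,2] "every" : N\PP
      [2,3] "the" : (NP/PP)\N
    [3,5] (N/NP)\(NP/PP)   <
      [3,4] "no" : NP
      [4,5] "that" : ((N/NP)\(NP/PP))\NP
  [5,7] S\(N/NP)   <
    [5,6] "map" : N
    [6,7] "with" : (S\(N/NP))\N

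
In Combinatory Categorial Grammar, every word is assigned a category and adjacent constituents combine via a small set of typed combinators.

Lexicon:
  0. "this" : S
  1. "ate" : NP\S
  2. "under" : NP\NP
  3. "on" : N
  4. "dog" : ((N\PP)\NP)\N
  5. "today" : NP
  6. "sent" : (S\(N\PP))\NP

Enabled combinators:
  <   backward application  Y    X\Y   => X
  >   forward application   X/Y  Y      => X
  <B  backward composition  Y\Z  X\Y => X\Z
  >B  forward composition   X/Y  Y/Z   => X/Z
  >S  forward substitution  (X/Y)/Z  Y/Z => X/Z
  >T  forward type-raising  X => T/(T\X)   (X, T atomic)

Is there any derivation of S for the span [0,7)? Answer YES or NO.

YES

[0,7] S   <
  [0,3] NP   <
    [0,1] "this" : S
    [1,3] NP\S   <B
      [1,2] "ate" : NP\S
      [2,3] "under" : NP\NP
  [3,7] S\NP   <B
    [3,5] (N\PP)\NP   <
      [3,4] "on" : N
      [4,5] "dog" : ((N\PP)\NP)\N
    [5,7] S\(N\PP)   <
      [5,6] "today" : NP
      [6,7] "sent" : (S\(N\PP))\NP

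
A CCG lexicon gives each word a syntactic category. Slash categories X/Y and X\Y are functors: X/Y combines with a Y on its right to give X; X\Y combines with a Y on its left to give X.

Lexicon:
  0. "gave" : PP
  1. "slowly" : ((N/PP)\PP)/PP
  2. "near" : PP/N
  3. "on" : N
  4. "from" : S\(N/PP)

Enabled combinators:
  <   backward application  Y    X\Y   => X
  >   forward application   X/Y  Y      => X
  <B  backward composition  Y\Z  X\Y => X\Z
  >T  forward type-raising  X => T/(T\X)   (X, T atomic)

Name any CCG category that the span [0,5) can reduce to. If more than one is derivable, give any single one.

[0,5] S   <
  [0,1] "gave" : PP
  [1,5] S\PP   <B
    [1,4] (N/PP)\PP   >
      [1,2] "slowly" : ((N/PP)\PP)/PP
      [2,4] PP   >
        [2,3] "near" : PP/N
        [3,4] "on" : N
    [4,5] "from" : S\(N/PP)

S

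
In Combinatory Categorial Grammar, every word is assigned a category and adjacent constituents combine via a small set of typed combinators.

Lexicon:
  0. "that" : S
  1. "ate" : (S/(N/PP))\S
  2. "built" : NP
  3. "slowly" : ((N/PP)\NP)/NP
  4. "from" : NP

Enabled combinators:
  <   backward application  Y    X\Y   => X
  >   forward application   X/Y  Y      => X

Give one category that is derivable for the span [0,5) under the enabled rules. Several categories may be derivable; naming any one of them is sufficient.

S

[0,5] S   >
  [0,2] S/(N/PP)   <
    [0,1] "that" : S
    [1,2] "ate" : (S/(N/PP))\S
  [2,5] N/PP   <
    [2,3] "built" : NP
    [3,5] (N/PP)\NP   >
      [3,4] "slowly" : ((N/PP)\NP)/NP
      [4,5] "from" : NP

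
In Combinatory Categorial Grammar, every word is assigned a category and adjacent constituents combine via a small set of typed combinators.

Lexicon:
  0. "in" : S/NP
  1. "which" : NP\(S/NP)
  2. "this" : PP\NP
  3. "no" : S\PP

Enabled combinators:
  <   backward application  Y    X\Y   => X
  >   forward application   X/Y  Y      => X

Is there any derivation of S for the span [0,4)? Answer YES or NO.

YES

[0,4] S   <
  [0,3] PP   <
    [0,2] NP   <
      [0,1] "in" : S/NP
      [1,2] "which" : NP\(S/NP)
    [2,3] "this" : PP\NP
  [3,4] "no" : S\PP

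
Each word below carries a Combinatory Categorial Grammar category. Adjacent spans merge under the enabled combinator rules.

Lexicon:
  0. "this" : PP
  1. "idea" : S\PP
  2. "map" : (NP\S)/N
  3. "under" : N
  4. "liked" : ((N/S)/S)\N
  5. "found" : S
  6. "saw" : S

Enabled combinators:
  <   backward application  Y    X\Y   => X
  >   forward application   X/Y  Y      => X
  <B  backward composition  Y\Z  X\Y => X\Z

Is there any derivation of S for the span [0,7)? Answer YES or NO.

NO

PP S\PP (NP\S)/N N ((N/S)/S)\N S S
CKY chart[0,7] = {NP}; S ∉ chart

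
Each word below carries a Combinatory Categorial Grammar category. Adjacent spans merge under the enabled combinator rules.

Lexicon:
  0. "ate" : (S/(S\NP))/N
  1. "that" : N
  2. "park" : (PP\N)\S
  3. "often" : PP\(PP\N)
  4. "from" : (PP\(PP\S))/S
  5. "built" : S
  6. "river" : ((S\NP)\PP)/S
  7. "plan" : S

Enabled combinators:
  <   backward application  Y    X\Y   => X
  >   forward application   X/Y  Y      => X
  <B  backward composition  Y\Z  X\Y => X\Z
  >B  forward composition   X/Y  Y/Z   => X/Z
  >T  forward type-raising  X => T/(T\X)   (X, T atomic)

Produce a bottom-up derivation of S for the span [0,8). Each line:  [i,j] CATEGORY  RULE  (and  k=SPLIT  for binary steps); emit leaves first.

[0,8] S   >
  [0,2] S/(S\NP)   >
    [0,1] "ate" : (S/(S\NP))/N
    [1,2] "that" : N
  [2,8] S\NP   <
    [2,6] PP   <
      [2,4] PP\S   <B
        [2,3] "park" : (PP\N)\S
        [3,4] "often" : PP\(PP\N)
      [4,6] PP\(PP\S)   >
        [4,5] "from" : (PP\(PP\S))/S
        [5,6] "built" : S
    [6,8] (S\NP)\PP   >
      [6,7] "river" : ((S\NP)\PP)/S
      [7,8] "plan" : S

[0,1] (S/(S\NP))/N  lex  "ate"
[1,2] N  lex  "that"
[0,2] S/(S\NP)  >  k=1
[2,3] (PP\N)\S  lex  "park"
[3,4] PP\(PP\N)  lex  "often"
[2,4] PP\S  <B  k=3
[4,5] (PP\(PP\S))/S  lex  "from"
[5,6] S  lex  "built"
[4,6] PP\(PP\S)  >  k=5
[2,6] PP  <  k=4
[6,7] ((S\NP)\PP)/S  lex  "river"
[7,8] S  lex  "plan"
[6,8] (S\NP)\PP  >  k=7
[2,8] S\NP  <  k=6
[0,8] S  >  k=2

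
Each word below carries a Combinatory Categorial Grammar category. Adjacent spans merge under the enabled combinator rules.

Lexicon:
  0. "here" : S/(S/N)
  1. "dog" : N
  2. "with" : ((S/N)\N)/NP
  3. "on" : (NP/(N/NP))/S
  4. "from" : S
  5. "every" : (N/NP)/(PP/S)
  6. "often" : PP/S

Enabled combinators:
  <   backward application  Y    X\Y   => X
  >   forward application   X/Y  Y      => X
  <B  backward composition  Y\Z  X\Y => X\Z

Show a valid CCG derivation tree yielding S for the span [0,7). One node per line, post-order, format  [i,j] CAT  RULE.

[0,1] S/(S/N)  lex  "here"
[1,2] N  lex  "dog"
[2,3] ((S/N)\N)/NP  lex  "with"
[3,4] (NP/(N/NP))/S  lex  "on"
[4,5] S  lex  "from"
[3,5] NP/(N/NP)  >  k=4
[5,6] (N/NP)/(PP/S)  lex  "every"
[6,7] PP/S  lex  "often"
[5,7] N/NP  >  k=6
[3,7] NP  >  k=5
[2,7] (S/N)\N  >  k=3
[1,7] S/N  <  k=2
[0,7] S  >  k=1

[0,7] S   >
  [0,1] "here" : S/(S/N)
  [1,7] S/N   <
    [1,2] "dog" : N
    [2,7] (S/N)\N   >
      [2,3] "with" : ((S/N)\N)/NP
      [3,7] NP   >
        [3,5] NP/(N/NP)   >
          [3,4] "on" : (NP/(N/NP))/S
          [4,5] "from" : S
        [5,7] N/NP   >
          [5,6] "every" : (N/NP)/(PP/S)
          [6,7] "often" : PP/S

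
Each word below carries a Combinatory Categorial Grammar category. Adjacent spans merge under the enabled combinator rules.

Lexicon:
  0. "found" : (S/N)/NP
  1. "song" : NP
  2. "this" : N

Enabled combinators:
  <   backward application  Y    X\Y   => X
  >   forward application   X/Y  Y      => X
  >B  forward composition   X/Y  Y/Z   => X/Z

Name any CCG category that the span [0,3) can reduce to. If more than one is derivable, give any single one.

S

[0,3] S   >
  [0,2] S/N   >
    [0,1] "found" : (S/N)/NP
    [1,2] "song" : NP
  [2,3] "this" : N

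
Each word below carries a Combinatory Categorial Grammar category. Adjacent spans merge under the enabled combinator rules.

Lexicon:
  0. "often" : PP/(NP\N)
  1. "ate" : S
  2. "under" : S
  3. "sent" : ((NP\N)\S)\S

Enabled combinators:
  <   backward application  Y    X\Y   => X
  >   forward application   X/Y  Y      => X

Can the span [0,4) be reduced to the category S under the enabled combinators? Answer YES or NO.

NO

PP/(NP\N) S S ((NP\N)\S)\S
CKY chart[0,4] = {PP}; S ∉ chart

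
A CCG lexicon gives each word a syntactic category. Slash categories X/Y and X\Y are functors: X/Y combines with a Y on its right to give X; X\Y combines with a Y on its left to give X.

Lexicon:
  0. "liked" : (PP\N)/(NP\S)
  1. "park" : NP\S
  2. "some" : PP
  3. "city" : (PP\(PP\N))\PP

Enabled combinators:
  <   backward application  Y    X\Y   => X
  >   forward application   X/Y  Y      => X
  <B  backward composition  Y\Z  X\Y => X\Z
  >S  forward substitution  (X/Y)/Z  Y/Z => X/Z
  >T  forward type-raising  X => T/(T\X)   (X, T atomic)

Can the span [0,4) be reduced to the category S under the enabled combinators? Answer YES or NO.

NO

(PP\N)/(NP\S) NP\S PP (PP\(PP\N))\PP
CKY chart[0,4] = {N/(N\PP), NP/(NP\PP), PP, PP/(PP\PP), S/(S\PP)}; S ∉ chart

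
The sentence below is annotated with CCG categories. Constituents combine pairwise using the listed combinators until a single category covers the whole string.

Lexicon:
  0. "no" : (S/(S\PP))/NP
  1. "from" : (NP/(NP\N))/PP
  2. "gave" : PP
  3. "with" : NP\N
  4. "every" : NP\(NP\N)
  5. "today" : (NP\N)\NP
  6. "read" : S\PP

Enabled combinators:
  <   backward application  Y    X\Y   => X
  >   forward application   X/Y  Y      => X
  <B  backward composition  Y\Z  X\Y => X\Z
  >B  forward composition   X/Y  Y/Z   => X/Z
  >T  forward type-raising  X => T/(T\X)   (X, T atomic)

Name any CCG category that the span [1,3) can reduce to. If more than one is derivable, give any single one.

NP/(NP\N)

[0,7] S   >
  [0,6] S/(S\PP)   >
    [0,1] "no" : (S/(S\PP))/NP
    [1,6] NP   >
      [1,3] NP/(NP\N)   >
        [1,2] "from" : (NP/(NP\N))/PP
        [2,3] "gave" : PP
      [3,6] NP\N   <
        [3,5] NP   <
          [3,4] "with" : NP\N
          [4,5] "every" : NP\(NP\N)
        [5,6] "today" : (NP\N)\NP
  [6,7] "read" : S\PP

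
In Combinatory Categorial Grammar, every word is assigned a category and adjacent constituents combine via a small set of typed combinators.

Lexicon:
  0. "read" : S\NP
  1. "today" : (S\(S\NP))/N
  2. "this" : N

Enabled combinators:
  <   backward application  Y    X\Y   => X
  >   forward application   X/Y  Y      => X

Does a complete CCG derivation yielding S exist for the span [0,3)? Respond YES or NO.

[0,3] S   <
  [0,1] "read" : S\NP
  [1,3] S\(S\NP)   >
    [1,2] "today" : (S\(S\NP))/N
    [2,3] "this" : N

YES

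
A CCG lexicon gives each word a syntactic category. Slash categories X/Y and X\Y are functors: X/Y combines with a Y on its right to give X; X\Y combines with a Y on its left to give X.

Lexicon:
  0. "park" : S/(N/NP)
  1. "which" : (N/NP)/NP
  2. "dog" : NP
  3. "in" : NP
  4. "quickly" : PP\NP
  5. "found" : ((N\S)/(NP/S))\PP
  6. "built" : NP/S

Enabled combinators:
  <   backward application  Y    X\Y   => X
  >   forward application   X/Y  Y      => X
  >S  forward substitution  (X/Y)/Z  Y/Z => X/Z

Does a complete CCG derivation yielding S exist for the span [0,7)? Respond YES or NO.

S/(N/NP) (N/NP)/NP NP NP PP\NP ((N\S)/(NP/S))\PP NP/S
CKY chart[0,7] = {N}; S ∉ chart

NO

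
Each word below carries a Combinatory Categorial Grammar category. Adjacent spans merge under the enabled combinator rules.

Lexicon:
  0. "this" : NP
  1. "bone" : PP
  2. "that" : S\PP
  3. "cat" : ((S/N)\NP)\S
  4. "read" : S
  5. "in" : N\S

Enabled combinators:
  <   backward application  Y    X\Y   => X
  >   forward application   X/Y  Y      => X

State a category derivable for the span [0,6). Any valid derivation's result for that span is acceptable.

S

[0,6] S   >
  [0,4] S/N   <
    [0,1] "this" : NP
    [1,4] (S/N)\NP   <
      [1,3] S   <
        [1,2] "bone" : PP
        [2,3] "that" : S\PP
      [3,4] "cat" : ((S/N)\NP)\S
  [4,6] N   <
    [4,5] "read" : S
    [5,6] "in" : N\S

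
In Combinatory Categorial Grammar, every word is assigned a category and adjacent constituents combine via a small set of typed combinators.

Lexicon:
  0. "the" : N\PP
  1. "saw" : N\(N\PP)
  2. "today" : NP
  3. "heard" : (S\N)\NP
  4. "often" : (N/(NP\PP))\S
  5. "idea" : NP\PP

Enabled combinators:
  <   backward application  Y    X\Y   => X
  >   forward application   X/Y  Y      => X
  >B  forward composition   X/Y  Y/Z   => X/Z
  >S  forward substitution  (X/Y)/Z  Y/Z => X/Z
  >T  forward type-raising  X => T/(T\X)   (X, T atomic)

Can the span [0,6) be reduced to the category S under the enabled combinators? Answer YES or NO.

N\PP N\(N\PP) NP (S\N)\NP (N/(NP\PP))\S NP\PP
CKY chart[0,6] = {N, N/(N\N), NP/(NP\N), PP/(PP\N), S/(S\N)}; S ∉ chart

NO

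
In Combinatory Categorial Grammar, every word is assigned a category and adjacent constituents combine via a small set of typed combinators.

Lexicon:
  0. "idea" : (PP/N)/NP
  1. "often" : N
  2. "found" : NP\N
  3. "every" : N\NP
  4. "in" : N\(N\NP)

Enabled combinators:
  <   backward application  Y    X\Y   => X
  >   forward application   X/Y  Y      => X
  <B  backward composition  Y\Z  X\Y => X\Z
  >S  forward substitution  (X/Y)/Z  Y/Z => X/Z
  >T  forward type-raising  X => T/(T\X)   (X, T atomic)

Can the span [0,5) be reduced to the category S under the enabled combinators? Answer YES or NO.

(PP/N)/NP N NP\N N\NP N\(N\NP)
CKY chart[0,5] = {N/(N\PP), NP/(NP\PP), PP, PP/(PP\PP), S/(S\PP)}; S ∉ chart

NO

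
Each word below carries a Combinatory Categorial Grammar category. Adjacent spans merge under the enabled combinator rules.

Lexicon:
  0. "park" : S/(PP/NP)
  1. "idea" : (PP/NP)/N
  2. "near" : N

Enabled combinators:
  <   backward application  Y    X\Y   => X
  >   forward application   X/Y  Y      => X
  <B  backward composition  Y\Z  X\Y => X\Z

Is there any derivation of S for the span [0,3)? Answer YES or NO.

YES

[0,3] S   >
  [0,1] "park" : S/(PP/NP)
  [1,3] PP/NP   >
    [1,2] "idea" : (PP/NP)/N
    [2,3] "near" : N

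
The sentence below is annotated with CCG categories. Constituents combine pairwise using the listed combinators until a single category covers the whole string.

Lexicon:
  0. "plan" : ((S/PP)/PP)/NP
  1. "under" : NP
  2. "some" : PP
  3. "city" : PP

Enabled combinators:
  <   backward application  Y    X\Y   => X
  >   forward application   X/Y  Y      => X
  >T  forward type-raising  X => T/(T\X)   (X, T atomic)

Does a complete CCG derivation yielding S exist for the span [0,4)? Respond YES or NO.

YES

[0,4] S   >
  [0,3] S/PP   >
    [0,2] (S/PP)/PP   >
      [0,1] "plan" : ((S/PP)/PP)/NP
      [1,2] "under" : NP
    [2,3] "some" : PP
  [3,4] "city" : PP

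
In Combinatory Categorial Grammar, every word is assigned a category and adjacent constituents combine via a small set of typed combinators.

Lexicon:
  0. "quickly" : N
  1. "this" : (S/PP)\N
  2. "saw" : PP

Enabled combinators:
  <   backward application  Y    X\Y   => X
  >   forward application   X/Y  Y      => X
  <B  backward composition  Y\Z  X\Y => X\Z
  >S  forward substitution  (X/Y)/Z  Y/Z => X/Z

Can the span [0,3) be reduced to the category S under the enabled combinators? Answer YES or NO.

YES

[0,3] S   >
  [0,2] S/PP   <
    [0,1] "quickly" : N
    [1,2] "this" : (S/PP)\N
  [2,3] "saw" : PP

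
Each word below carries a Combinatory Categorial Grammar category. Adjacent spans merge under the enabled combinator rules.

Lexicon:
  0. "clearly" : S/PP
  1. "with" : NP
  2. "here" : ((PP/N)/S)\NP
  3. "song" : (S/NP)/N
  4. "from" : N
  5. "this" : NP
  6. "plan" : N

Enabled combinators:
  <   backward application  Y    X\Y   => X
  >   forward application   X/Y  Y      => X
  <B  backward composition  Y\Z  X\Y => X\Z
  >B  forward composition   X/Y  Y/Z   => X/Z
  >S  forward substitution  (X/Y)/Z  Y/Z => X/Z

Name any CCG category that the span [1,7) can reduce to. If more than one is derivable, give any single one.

PP

[0,7] S   >
  [0,1] "clearly" : S/PP
  [1,7] PP   >
    [1,6] PP/N   >
      [1,3] (PP/N)/S   <
        [1,2] "with" : NP
        [2,3] "here" : ((PP/N)/S)\NP
      [3,6] S   >
        [3,5] S/NP   >
          [3,4] "song" : (S/NP)/N
          [4,5] "from" : N
        [5,6] "this" : NP
    [6,7] "plan" : N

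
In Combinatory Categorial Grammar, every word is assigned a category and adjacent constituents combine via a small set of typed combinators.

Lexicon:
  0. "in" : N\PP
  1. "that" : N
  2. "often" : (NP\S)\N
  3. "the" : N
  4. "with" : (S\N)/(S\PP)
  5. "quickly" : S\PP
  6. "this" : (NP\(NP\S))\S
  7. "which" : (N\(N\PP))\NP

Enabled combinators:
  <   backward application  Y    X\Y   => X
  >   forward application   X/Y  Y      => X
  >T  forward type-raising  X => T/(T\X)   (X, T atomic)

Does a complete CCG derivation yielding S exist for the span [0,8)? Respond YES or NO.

NO

N\PP N (NP\S)\N N (S\N)/(S\PP) S\PP (NP\(NP\S))\S (N\(N\PP))\NP
CKY chart[0,8] = {N, N/(N\N), NP/(NP\N), PP/(PP\N), S/(S\N)}; S ∉ chart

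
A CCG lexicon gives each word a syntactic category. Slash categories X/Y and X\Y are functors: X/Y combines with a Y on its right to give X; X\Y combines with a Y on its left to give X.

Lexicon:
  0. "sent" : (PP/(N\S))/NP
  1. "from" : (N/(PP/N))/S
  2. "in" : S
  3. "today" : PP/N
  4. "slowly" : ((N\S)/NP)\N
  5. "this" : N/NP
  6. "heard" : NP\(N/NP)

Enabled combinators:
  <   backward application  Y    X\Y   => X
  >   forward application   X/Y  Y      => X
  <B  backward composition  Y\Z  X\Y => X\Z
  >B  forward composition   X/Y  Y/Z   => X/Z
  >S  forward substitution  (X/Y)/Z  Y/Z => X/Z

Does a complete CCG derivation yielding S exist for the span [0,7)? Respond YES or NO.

NO

(PP/(N\S))/NP (N/(PP/N))/S S PP/N ((N\S)/NP)\N N/NP NP\(N/NP)
CKY chart[0,7] = {PP}; S ∉ chart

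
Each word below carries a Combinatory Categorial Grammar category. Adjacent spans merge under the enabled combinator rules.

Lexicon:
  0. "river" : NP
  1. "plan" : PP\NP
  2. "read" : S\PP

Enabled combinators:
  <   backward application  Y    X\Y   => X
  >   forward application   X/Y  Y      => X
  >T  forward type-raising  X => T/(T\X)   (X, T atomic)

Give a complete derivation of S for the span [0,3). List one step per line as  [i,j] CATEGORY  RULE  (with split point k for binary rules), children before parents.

[0,3] S   <
  [0,2] PP   <
    [0,1] "river" : NP
    [1,2] "plan" : PP\NP
  [2,3] "read" : S\PP

[0,1] NP  lex  "river"
[1,2] PP\NP  lex  "plan"
[0,2] PP  <  k=1
[2,3] S\PP  lex  "read"
[0,3] S  <  k=2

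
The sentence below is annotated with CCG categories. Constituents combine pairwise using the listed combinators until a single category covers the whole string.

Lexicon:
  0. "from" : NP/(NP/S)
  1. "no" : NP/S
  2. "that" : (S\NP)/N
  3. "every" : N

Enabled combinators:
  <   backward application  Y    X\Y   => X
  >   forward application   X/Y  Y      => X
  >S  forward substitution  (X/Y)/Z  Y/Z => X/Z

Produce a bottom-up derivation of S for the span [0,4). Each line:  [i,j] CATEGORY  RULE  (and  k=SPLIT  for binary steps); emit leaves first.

[0,1] NP/(NP/S)  lex  "from"
[1,2] NP/S  lex  "no"
[0,2] NP  >  k=1
[2,3] (S\NP)/N  lex  "that"
[3,4] N  lex  "every"
[2,4] S\NP  >  k=3
[0,4] S  <  k=2

[0,4] S   <
  [0,2] NP   >
    [0,1] "from" : NP/(NP/S)
    [1,2] "no" : NP/S
  [2,4] S\NP   >
    [2,3] "that" : (S\NP)/N
    [3,4] "every" : N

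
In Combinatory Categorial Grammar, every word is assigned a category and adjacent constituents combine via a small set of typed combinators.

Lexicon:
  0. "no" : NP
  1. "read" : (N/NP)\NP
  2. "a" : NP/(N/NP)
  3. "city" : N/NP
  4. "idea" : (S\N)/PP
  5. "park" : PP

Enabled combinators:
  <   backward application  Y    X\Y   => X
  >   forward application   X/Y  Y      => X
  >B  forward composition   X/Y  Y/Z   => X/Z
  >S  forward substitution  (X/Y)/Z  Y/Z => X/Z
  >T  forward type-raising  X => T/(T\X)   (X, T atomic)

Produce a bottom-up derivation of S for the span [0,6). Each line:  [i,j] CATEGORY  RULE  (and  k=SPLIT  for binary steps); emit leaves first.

[0,6] S   <
  [0,4] N   >
    [0,2] N/NP   <
      [0,1] "no" : NP
      [1,2] "read" : (N/NP)\NP
    [2,4] NP   >
      [2,3] "a" : NP/(N/NP)
      [3,4] "city" : N/NP
  [4,6] S\N   >
    [4,5] "idea" : (S\N)/PP
    [5,6] "park" : PP

[0,1] NP  lex  "no"
[1,2] (N/NP)\NP  lex  "read"
[0,2] N/NP  <  k=1
[2,3] NP/(N/NP)  lex  "a"
[3,4] N/NP  lex  "city"
[2,4] NP  >  k=3
[0,4] N  >  k=2
[4,5] (S\N)/PP  lex  "idea"
[5,6] PP  lex  "park"
[4,6] S\N  >  k=5
[0,6] S  <  k=4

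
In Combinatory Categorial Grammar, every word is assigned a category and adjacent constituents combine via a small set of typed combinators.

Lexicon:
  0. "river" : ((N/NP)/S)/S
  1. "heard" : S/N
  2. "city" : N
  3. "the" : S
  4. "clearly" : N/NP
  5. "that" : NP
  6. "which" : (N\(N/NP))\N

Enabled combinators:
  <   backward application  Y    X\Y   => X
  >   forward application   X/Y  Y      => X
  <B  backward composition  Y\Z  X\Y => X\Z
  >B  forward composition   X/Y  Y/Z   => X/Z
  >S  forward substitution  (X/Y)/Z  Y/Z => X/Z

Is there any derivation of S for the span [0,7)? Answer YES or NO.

NO

((N/NP)/S)/S S/N N S N/NP NP (N\(N/NP))\N
CKY chart[0,7] = {N}; S ∉ chart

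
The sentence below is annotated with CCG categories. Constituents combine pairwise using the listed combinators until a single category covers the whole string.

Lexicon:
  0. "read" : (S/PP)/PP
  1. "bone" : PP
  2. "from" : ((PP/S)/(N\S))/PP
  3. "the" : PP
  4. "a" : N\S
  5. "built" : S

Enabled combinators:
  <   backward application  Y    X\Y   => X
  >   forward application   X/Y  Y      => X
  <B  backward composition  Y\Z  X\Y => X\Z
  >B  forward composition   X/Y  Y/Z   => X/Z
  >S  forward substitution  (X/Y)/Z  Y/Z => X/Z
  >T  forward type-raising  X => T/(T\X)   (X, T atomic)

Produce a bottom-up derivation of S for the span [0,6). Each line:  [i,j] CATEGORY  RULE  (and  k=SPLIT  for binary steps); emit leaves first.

[0,1] (S/PP)/PP  lex  "read"
[1,2] PP  lex  "bone"
[0,2] S/PP  >  k=1
[2,3] ((PP/S)/(N\S))/PP  lex  "from"
[3,4] PP  lex  "the"
[2,4] (PP/S)/(N\S)  >  k=3
[4,5] N\S  lex  "a"
[2,5] PP/S  >  k=4
[5,6] S  lex  "built"
[2,6] PP  >  k=5
[0,6] S  >  k=2

[0,6] S   >
  [0,2] S/PP   >
    [0,1] "read" : (S/PP)/PP
    [1,2] "bone" : PP
  [2,6] PP   >
    [2,5] PP/S   >
      [2,4] (PP/S)/(N\S)   >
        [2,3] "from" : ((PP/S)/(N\S))/PP
        [3,4] "the" : PP
      [4,5] "a" : N\S
    [5,6] "built" : S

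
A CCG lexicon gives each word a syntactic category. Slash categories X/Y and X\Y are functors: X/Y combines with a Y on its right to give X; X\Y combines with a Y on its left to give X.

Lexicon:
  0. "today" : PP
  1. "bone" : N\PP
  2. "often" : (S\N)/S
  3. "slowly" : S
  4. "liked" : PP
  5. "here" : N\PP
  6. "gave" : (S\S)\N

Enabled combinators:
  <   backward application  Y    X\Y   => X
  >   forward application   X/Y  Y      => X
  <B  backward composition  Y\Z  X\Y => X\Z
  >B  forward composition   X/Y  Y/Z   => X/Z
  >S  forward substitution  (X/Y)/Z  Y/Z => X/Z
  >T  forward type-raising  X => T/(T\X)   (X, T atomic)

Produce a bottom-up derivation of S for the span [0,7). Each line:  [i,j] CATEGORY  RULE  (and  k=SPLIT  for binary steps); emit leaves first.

[0,7] S   <
  [0,2] N   <
    [0,1] "today" : PP
    [1,2] "bone" : N\PP
  [2,7] S\N   <B
    [2,4] S\N   >
      [2,3] "often" : (S\N)/S
      [3,4] "slowly" : S
    [4,7] S\S   <
      [4,6] N   >
        [4,5] N/(N\PP)   >T
          [4,5] "liked" : PP
        [5,6] "here" : N\PP
      [6,7] "gave" : (S\S)\N

[0,1] PP  lex  "today"
[1,2] N\PP  lex  "bone"
[0,2] N  <  k=1
[2,3] (S\N)/S  lex  "often"
[3,4] S  lex  "slowly"
[2,4] S\N  >  k=3
[4,5] PP  lex  "liked"
[4,5] N/(N\PP)  >T
[5,6] N\PP  lex  "here"
[4,6] N  >  k=5
[6,7] (S\S)\N  lex  "gave"
[4,7] S\S  <  k=6
[2,7] S\N  <B  k=4
[0,7] S  <  k=2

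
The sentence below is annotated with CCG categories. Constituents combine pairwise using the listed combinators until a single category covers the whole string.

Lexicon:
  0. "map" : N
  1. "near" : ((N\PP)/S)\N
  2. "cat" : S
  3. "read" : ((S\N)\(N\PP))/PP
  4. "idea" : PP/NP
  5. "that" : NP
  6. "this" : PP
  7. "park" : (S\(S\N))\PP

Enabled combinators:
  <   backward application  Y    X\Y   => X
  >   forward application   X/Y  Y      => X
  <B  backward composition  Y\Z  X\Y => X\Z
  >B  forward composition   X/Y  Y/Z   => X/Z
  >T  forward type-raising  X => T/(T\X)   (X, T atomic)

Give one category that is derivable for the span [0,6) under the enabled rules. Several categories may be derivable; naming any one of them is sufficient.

[0,8] S   <
  [0,6] S\N   <
    [0,3] N\PP   >
      [0,2] (N\PP)/S   <
        [0,1] "map" : N
        [1,2] "near" : ((N\PP)/S)\N
      [2,3] "cat" : S
    [3,6] (S\N)\(N\PP)   >
      [3,4] "read" : ((S\N)\(N\PP))/PP
      [4,6] PP   >
        [4,5] "idea" : PP/NP
        [5,6] "that" : NP
  [6,8] S\(S\N)   <
    [6,7] "this" : PP
    [7,8] "park" : (S\(S\N))\PP

S\N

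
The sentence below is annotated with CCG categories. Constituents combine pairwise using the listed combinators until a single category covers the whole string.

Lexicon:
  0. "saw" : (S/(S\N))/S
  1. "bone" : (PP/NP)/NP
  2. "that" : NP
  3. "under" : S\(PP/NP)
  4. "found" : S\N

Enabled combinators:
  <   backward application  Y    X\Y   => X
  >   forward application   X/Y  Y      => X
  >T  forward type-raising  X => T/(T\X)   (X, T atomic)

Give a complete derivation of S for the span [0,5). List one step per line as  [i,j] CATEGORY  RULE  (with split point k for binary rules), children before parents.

[0,5] S   >
  [0,4] S/(S\N)   >
    [0,1] "saw" : (S/(S\N))/S
    [1,4] S   <
      [1,3] PP/NP   >
        [1,2] "bone" : (PP/NP)/NP
        [2,3] "that" : NP
      [3,4] "under" : S\(PP/NP)
  [4,5] "found" : S\N

[0,1] (S/(S\N))/S  lex  "saw"
[1,2] (PP/NP)/NP  lex  "bone"
[2,3] NP  lex  "that"
[1,3] PP/NP  >  k=2
[3,4] S\(PP/NP)  lex  "under"
[1,4] S  <  k=3
[0,4] S/(S\N)  >  k=1
[4,5] S\N  lex  "found"
[0,5] S  >  k=4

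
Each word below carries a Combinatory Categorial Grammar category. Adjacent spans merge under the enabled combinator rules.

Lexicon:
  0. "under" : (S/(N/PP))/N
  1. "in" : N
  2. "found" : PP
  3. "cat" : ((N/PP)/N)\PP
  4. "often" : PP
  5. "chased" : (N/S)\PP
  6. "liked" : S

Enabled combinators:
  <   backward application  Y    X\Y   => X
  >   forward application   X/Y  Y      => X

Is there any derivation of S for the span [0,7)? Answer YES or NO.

[0,7] S   >
  [0,2] S/(N/PP)   >
    [0,1] "under" : (S/(N/PP))/N
    [1,2] "in" : N
  [2,7] N/PP   >
    [2,4] (N/PP)/N   <
      [2,3] "found" : PP
      [3,4] "cat" : ((N/PP)/N)\PP
    [4,7] N   >
      [4,6] N/S   <
        [4,5] "often" : PP
        [5,6] "chased" : (N/S)\PP
      [6,7] "liked" : S

YES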